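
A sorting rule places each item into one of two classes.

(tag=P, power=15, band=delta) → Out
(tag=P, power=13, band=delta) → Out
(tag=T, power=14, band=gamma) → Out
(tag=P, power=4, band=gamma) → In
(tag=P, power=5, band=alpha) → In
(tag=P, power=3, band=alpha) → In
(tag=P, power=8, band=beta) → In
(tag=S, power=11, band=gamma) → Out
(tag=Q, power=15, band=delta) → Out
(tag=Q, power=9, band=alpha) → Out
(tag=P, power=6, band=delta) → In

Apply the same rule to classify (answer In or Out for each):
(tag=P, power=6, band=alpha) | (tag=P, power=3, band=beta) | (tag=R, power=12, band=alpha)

Rule: power ≤ 8. This holds for each 'In' example and fails for each 'Out' one.
(tag=P, power=6, band=alpha): power = 6 — meets the rule, so In.
(tag=P, power=3, band=beta): power = 3 — meets the rule, so In.
(tag=R, power=12, band=alpha): power = 12 — doesn't match, so Out.

In, In, Out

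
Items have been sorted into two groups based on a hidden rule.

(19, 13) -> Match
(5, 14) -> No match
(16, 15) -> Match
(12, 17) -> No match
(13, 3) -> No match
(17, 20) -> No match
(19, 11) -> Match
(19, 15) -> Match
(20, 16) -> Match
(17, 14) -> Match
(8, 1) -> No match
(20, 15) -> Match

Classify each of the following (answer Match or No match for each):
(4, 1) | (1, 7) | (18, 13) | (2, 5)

The distinguishing property — first > second AND sum ≥ 19 — holds for all the 'Match' cases and none of the 'No match' cases.
(4, 1) → 4 > 1, 4+1 = 5 → No match. (1, 7) → 1 < 7, 1+7 = 8 → No match. (18, 13) → 18 > 13, 18+13 = 31 → Match. (2, 5) → 2 < 5, 2+5 = 7 → No match.

No match, No match, Match, No match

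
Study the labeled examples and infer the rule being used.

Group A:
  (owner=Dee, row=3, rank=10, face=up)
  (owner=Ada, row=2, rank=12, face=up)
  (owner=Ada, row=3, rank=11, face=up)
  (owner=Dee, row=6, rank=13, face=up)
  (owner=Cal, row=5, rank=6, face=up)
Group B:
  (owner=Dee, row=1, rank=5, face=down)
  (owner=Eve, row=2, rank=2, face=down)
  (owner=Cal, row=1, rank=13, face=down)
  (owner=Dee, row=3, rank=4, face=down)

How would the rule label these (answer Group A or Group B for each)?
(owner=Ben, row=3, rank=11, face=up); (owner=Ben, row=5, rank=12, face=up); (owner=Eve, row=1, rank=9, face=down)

Group A, Group A, Group B

The pattern is that an item is 'Group A' exactly when: face is up.
(owner=Ben, row=3, rank=11, face=up): face is up, fits → Group A. (owner=Ben, row=5, rank=12, face=up): face is up, fits → Group A. (owner=Eve, row=1, rank=9, face=down): face is down, does not fit → Group B.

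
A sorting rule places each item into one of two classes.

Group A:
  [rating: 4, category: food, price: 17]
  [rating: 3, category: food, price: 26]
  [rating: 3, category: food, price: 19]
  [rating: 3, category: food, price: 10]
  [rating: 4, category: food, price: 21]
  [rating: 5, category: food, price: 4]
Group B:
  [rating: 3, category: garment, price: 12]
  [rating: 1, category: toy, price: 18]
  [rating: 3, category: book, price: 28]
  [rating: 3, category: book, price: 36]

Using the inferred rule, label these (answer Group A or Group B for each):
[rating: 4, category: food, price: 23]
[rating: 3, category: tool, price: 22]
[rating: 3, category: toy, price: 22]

The rule appears to be: category is food.
[rating: 4, category: food, price: 23]: Group A (category is food). [rating: 3, category: tool, price: 22]: Group B (category is tool). [rating: 3, category: toy, price: 22]: Group B (category is toy).

Group A, Group B, Group B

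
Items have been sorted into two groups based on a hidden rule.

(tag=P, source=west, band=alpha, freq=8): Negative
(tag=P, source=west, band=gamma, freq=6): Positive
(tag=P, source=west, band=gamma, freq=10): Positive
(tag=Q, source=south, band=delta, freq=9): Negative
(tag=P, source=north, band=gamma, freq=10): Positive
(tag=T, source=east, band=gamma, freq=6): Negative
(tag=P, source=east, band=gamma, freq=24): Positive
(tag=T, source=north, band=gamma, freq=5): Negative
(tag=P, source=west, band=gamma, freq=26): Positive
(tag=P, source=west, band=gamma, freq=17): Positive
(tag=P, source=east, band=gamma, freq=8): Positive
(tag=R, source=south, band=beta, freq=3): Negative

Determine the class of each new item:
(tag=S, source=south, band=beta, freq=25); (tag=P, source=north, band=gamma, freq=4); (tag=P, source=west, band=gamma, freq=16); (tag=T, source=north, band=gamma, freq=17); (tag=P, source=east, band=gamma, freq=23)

The distinguishing property — tag is P AND band is gamma — holds for all the 'Positive' cases and none of the 'Negative' cases.
Negative: (tag=S, source=south, band=beta, freq=25), since tag is S, band is beta.
Positive: (tag=P, source=north, band=gamma, freq=4), since tag is P, band is gamma.
Positive: (tag=P, source=west, band=gamma, freq=16), since tag is P, band is gamma.
Negative: (tag=T, source=north, band=gamma, freq=17), since tag is T, band is gamma.
Positive: (tag=P, source=east, band=gamma, freq=23), since tag is P, band is gamma.

Negative, Positive, Positive, Negative, Positive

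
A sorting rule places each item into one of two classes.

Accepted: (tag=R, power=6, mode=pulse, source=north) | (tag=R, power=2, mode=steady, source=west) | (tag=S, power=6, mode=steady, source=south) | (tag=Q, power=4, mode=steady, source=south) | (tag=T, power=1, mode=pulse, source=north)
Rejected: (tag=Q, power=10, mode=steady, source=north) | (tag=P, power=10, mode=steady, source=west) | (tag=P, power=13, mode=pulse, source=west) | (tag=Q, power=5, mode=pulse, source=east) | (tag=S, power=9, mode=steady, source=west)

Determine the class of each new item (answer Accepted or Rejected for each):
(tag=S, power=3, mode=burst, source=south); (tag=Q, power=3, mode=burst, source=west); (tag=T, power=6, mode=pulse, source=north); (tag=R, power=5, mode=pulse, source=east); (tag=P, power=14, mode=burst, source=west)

The pattern is that an item is 'Accepted' exactly when: power ≤ 4 OR power = 6.

Accepted, Accepted, Accepted, Rejected, Rejected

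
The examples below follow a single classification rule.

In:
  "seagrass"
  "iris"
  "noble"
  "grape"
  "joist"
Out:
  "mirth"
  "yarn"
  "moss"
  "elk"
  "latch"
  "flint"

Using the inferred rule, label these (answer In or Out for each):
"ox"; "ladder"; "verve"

The pattern is that an item is 'In' exactly when: has ≥ 2 vowels.
"ox" — 1 vowel, hence Out.
"ladder" — 2 vowels, hence In.
"verve" — 2 vowels, hence In.

Out, In, In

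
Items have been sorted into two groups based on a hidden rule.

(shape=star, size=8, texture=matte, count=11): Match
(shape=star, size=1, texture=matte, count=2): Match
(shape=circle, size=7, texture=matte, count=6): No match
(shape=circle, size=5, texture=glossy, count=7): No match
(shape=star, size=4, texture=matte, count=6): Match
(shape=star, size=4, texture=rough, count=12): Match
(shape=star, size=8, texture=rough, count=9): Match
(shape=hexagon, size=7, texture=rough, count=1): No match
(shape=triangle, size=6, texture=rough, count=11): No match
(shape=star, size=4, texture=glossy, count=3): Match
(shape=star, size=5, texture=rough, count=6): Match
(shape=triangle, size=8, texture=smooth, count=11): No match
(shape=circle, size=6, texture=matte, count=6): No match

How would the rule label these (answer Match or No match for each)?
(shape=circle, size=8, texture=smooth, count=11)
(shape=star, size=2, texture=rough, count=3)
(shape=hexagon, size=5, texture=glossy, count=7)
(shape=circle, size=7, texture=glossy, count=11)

No match, Match, No match, No match

The distinguishing property — shape is star — holds for all the 'Match' cases and none of the 'No match' cases.
(shape=circle, size=8, texture=smooth, count=11) → shape is circle → No match.
(shape=star, size=2, texture=rough, count=3) → shape is star → Match.
(shape=hexagon, size=5, texture=glossy, count=7) → shape is hexagon → No match.
(shape=circle, size=7, texture=glossy, count=11) → shape is circle → No match.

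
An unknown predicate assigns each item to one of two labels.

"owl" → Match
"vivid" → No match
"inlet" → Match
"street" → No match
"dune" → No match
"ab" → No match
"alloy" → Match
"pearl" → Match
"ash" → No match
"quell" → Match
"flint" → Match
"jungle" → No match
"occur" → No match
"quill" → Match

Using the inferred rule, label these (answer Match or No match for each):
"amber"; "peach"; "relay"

The rule appears to be: odd length AND contains 'l'.
No match: "amber", since length 5, no 'l'. No match: "peach", since length 5, no 'l'. Match: "relay", since length 5, has 'l'.

No match, No match, Match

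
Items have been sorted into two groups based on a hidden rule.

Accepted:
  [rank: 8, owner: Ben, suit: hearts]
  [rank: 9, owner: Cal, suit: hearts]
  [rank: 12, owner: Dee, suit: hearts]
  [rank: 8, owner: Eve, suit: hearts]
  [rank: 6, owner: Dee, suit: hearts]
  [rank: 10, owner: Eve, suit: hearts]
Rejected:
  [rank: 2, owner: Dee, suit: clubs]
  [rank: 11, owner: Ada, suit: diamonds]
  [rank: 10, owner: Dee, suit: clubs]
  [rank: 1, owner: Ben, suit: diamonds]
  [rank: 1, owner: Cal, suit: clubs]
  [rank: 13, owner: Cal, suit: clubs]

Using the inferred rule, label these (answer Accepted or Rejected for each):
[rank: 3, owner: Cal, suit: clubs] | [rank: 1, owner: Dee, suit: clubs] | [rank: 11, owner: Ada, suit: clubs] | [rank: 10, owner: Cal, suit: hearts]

Checking candidate rules against both groups, what survives is: suit is hearts.
Rejected: [rank: 3, owner: Cal, suit: clubs], since suit is clubs. Rejected: [rank: 1, owner: Dee, suit: clubs], since suit is clubs. Rejected: [rank: 11, owner: Ada, suit: clubs], since suit is clubs. Accepted: [rank: 10, owner: Cal, suit: hearts], since suit is hearts.

Rejected, Rejected, Rejected, Accepted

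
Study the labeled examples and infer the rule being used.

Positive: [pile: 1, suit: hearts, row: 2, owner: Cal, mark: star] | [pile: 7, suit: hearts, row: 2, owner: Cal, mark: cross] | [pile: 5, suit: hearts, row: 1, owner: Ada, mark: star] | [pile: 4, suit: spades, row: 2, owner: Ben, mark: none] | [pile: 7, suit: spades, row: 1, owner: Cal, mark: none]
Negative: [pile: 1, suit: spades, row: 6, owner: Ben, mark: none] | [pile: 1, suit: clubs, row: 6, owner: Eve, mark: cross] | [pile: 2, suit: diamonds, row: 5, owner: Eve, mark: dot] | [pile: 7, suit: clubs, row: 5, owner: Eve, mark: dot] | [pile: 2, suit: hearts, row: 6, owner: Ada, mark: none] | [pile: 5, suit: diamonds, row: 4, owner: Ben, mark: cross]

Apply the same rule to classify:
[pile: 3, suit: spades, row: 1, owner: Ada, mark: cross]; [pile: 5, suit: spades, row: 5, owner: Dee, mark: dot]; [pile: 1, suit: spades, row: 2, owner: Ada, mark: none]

Positive, Negative, Positive

All 'Positive' examples share one property — row ≤ 2 — and every 'Negative' example lacks it.
[pile: 3, suit: spades, row: 1, owner: Ada, mark: cross]: Positive (row = 1). [pile: 5, suit: spades, row: 5, owner: Dee, mark: dot]: Negative (row = 5). [pile: 1, suit: spades, row: 2, owner: Ada, mark: none]: Positive (row = 2).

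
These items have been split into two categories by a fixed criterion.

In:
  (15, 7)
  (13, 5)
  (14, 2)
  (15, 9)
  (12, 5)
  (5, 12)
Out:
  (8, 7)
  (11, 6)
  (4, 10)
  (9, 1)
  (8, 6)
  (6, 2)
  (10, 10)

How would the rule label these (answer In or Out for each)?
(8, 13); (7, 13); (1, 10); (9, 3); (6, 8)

In, In, Out, Out, Out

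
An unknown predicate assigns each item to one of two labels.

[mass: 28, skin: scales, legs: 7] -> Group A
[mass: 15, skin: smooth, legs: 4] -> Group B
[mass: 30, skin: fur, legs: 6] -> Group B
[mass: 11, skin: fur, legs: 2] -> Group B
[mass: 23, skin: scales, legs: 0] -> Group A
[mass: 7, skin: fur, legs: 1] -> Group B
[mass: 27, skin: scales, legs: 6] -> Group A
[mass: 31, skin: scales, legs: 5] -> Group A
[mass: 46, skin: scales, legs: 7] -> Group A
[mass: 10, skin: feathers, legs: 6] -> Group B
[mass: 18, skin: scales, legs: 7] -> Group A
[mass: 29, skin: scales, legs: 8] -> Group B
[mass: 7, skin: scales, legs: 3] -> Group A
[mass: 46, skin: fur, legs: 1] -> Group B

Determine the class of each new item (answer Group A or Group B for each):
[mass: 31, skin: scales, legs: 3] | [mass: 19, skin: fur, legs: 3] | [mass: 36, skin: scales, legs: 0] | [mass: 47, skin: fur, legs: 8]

The classifier is using: skin is scales AND legs ≤ 7.
Group A: [mass: 31, skin: scales, legs: 3], since skin is scales, legs = 3. Group B: [mass: 19, skin: fur, legs: 3], since skin is fur, legs = 3. Group A: [mass: 36, skin: scales, legs: 0], since skin is scales, legs = 0. Group B: [mass: 47, skin: fur, legs: 8], since skin is fur, legs = 8.

Group A, Group B, Group A, Group B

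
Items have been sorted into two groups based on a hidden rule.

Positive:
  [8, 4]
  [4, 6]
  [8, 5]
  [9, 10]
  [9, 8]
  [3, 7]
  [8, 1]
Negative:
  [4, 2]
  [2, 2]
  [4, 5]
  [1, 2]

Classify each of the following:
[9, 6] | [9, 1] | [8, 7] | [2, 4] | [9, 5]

Every 'Positive' example satisfies: max ≥ 6. None of the 'Negative' examples do.
[9, 6] — max 9, hence Positive. [9, 1] — max 9, hence Positive. [8, 7] — max 8, hence Positive. [2, 4] — max 4, hence Negative. [9, 5] — max 9, hence Positive.

Positive, Positive, Positive, Negative, Positive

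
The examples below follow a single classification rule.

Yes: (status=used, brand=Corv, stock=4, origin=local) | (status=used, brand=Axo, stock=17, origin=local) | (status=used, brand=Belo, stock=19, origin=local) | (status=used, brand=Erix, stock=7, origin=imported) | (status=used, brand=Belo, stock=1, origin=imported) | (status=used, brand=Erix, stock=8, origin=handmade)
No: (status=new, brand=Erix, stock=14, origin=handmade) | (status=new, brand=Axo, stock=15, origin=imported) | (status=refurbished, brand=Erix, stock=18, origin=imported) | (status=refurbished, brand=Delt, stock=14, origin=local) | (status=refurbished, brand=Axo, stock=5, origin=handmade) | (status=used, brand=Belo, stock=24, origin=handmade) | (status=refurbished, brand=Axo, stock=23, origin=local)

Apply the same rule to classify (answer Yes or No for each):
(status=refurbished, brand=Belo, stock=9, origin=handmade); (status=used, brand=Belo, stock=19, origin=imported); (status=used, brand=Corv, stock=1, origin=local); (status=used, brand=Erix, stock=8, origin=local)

The distinguishing property — status is used AND stock ≤ 19 — holds for all the 'Yes' cases and none of the 'No' cases.
(status=refurbished, brand=Belo, stock=9, origin=handmade) — status is refurbished, stock = 9, hence No. (status=used, brand=Belo, stock=19, origin=imported) — status is used, stock = 19, hence Yes. (status=used, brand=Corv, stock=1, origin=local) — status is used, stock = 1, hence Yes. (status=used, brand=Erix, stock=8, origin=local) — status is used, stock = 8, hence Yes.

No, Yes, Yes, Yes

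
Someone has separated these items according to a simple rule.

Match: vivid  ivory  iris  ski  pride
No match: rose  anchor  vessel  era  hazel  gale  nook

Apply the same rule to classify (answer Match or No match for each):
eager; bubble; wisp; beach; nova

The pattern is that an item is 'Match' exactly when: contains 'i'.
eager: no 'i', fails the rule → No match.
bubble: no 'i', fails the rule → No match.
wisp: has 'i', has this property → Match.
beach: no 'i', fails the rule → No match.
nova: no 'i', fails the rule → No match.

No match, No match, Match, No match, No match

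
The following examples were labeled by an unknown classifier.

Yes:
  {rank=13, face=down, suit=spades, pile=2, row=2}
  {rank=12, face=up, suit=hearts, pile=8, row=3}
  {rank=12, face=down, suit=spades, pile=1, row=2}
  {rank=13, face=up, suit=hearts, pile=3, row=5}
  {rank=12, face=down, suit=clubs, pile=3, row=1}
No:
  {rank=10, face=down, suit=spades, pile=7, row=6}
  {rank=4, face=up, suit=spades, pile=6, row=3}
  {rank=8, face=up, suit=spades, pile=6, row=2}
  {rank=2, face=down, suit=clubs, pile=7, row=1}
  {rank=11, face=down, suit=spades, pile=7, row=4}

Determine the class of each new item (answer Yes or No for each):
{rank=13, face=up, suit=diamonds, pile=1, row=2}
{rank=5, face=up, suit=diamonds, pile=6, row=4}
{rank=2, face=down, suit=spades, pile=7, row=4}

Yes, No, No

Rule: rank ≥ 12. This holds for each 'Yes' example and fails for each 'No' one.
{rank=13, face=up, suit=diamonds, pile=1, row=2}: rank = 13, passes → Yes.
{rank=5, face=up, suit=diamonds, pile=6, row=4}: rank = 5, fails this test → No.
{rank=2, face=down, suit=spades, pile=7, row=4}: rank = 2, fails this test → No.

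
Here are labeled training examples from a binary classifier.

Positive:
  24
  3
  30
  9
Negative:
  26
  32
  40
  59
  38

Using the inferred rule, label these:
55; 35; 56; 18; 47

Negative, Negative, Negative, Positive, Negative

The pattern is that an item is 'Positive' exactly when: multiple of 3.
55: 55 = 3·18 + 1 — doesn't qualify, so Negative. 35: 35 = 3·11 + 2 — doesn't qualify, so Negative. 56: 56 = 3·18 + 2 — doesn't qualify, so Negative. 18: 18 = 3·6 — satisfies this, so Positive. 47: 47 = 3·15 + 2 — doesn't qualify, so Negative.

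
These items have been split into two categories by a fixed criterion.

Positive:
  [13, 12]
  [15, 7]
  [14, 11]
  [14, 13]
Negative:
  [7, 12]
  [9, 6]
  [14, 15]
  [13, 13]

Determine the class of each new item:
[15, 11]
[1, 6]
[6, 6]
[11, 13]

Every 'Positive' example satisfies: first > second AND sum ≥ 19. None of the 'Negative' examples do.
[15, 11]: 15 > 11, 15+11 = 26, satisfies this → Positive.
[1, 6]: 1 < 6, 1+6 = 7, doesn't qualify → Negative.
[6, 6]: 6 = 6, 6+6 = 12, doesn't qualify → Negative.
[11, 13]: 11 < 13, 11+13 = 24, doesn't qualify → Negative.

Positive, Negative, Negative, Negative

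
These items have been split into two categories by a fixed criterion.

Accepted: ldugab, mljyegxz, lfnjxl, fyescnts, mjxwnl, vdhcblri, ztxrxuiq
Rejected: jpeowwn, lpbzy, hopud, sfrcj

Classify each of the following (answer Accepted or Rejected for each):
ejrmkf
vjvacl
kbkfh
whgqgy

Checking candidate rules against both groups, what survives is: even length.

Accepted, Accepted, Rejected, Accepted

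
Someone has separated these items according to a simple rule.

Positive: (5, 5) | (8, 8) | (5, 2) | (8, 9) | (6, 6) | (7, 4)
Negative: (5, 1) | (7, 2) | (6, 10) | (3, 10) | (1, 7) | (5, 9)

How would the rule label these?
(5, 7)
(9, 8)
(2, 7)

Rule: |first − second| ≤ 3. This holds for each 'Positive' example and fails for each 'Negative' one.
(5, 7): |5−7| = 2, meets the rule → Positive.
(9, 8): |9−8| = 1, meets the rule → Positive.
(2, 7): |2−7| = 5, doesn't match → Negative.

Positive, Positive, Negative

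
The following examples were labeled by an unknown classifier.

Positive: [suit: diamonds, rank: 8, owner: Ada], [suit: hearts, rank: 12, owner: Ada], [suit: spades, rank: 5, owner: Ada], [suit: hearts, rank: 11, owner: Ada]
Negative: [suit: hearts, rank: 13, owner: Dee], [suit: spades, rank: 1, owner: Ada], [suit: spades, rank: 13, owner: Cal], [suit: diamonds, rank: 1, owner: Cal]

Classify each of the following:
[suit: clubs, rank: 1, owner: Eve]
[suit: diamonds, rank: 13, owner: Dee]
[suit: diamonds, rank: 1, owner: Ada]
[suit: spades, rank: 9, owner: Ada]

One predicate separates the groups cleanly: owner is Ada AND rank ≥ 5.
[suit: clubs, rank: 1, owner: Eve] → owner is Eve, rank = 1 → Negative.
[suit: diamonds, rank: 13, owner: Dee] → owner is Dee, rank = 13 → Negative.
[suit: diamonds, rank: 1, owner: Ada] → owner is Ada, rank = 1 → Negative.
[suit: spades, rank: 9, owner: Ada] → owner is Ada, rank = 9 → Positive.

Negative, Negative, Negative, Positive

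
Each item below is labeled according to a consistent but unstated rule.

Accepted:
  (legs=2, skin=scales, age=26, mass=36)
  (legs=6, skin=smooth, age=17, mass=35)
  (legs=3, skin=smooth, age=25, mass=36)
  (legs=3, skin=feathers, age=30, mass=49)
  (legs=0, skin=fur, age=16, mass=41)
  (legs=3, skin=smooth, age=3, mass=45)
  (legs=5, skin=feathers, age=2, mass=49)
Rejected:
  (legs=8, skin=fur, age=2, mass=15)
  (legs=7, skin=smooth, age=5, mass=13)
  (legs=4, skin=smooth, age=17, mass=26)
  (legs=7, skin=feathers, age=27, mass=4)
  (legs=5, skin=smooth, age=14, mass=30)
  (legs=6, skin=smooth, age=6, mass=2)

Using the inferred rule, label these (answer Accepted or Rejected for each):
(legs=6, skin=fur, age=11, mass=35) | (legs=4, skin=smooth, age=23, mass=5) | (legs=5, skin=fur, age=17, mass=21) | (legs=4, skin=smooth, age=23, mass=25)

Accepted, Rejected, Rejected, Rejected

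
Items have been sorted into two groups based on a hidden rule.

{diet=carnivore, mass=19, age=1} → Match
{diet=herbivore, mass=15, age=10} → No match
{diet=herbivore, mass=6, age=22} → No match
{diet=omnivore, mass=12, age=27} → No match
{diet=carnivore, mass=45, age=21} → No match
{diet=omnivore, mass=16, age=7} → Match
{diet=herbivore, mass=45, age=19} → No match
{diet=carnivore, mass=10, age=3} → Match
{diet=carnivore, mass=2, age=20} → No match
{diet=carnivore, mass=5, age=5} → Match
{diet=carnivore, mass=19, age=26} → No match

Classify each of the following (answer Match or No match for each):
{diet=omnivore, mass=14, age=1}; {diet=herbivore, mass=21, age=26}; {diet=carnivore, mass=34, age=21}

Rule: age ≤ 7. This holds for each 'Match' example and fails for each 'No match' one.
{diet=omnivore, mass=14, age=1}: age = 1, satisfies this → Match.
{diet=herbivore, mass=21, age=26}: age = 26, doesn't qualify → No match.
{diet=carnivore, mass=34, age=21}: age = 21, doesn't qualify → No match.

Match, No match, No match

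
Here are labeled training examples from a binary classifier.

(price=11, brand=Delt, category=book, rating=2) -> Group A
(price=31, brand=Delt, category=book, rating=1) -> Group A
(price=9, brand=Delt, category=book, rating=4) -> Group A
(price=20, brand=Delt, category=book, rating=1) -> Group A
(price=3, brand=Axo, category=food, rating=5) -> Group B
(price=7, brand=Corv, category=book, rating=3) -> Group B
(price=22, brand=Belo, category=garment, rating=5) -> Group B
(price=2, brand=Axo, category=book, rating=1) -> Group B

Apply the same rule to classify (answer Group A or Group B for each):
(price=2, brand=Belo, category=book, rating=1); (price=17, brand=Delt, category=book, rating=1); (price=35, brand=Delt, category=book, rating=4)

Group B, Group A, Group A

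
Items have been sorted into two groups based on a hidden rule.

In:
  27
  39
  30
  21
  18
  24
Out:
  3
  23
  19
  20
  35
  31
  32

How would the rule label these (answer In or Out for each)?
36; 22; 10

A rule that fits every label: multiple of 3 AND at least 18 — true of each 'In' example, false of each 'Out' one.
36: 36 = 3·12, 36 ≥ 18 — meets the rule, so In.
22: 22 = 3·7 + 1, 22 ≥ 18 — doesn't match, so Out.
10: 10 = 3·3 + 1, 10 < 18 — doesn't match, so Out.

In, Out, Out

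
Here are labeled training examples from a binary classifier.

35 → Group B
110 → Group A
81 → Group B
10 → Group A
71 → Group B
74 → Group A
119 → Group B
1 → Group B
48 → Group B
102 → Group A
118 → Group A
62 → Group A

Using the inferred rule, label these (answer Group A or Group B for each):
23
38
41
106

The common property of the 'Group A' items is: ≡ 2 (mod 4). No 'Group B' item has it.

Group B, Group A, Group B, Group A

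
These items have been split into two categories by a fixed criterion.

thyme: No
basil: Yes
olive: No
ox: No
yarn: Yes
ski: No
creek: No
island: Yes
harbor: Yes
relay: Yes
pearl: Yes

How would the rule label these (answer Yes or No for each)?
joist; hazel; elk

The distinguishing property — contains 'a' — holds for all the 'Yes' cases and none of the 'No' cases.
joist → no 'a' → No. hazel → has 'a' → Yes. elk → no 'a' → No.

No, Yes, No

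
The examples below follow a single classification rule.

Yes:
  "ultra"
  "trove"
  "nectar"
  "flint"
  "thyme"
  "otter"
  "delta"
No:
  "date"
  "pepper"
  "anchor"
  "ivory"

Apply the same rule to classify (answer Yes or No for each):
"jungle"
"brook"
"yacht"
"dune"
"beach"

One predicate separates the groups cleanly: length ≥ 5 AND contains 't'.
"jungle" → length 6, no 't' → No.
"brook" → length 5, no 't' → No.
"yacht" → length 5, has 't' → Yes.
"dune" → length 4, no 't' → No.
"beach" → length 5, no 't' → No.

No, No, Yes, No, No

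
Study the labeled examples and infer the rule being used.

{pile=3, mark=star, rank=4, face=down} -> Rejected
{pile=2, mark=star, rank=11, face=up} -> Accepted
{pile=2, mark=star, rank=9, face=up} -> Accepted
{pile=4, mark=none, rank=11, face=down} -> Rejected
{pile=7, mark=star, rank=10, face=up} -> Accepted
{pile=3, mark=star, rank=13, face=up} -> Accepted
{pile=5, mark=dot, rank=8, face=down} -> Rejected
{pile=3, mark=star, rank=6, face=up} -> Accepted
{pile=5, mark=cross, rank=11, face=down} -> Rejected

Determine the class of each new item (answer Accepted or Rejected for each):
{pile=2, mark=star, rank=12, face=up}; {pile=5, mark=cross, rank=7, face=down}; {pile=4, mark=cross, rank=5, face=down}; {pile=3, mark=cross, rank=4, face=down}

Every 'Accepted' example satisfies: face is up. None of the 'Rejected' examples do.
{pile=2, mark=star, rank=12, face=up}: Accepted (face is up). {pile=5, mark=cross, rank=7, face=down}: Rejected (face is down). {pile=4, mark=cross, rank=5, face=down}: Rejected (face is down). {pile=3, mark=cross, rank=4, face=down}: Rejected (face is down).

Accepted, Rejected, Rejected, Rejected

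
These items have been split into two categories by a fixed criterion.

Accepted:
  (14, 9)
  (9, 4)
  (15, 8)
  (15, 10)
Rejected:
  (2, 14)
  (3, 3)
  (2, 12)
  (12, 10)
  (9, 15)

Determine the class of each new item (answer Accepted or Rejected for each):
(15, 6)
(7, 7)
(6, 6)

Every 'Accepted' example satisfies: sum is odd. None of the 'Rejected' examples do.
(15, 6) → 15+6 = 21 → Accepted. (7, 7) → 7+7 = 14 → Rejected. (6, 6) → 6+6 = 12 → Rejected.

Accepted, Rejected, Rejected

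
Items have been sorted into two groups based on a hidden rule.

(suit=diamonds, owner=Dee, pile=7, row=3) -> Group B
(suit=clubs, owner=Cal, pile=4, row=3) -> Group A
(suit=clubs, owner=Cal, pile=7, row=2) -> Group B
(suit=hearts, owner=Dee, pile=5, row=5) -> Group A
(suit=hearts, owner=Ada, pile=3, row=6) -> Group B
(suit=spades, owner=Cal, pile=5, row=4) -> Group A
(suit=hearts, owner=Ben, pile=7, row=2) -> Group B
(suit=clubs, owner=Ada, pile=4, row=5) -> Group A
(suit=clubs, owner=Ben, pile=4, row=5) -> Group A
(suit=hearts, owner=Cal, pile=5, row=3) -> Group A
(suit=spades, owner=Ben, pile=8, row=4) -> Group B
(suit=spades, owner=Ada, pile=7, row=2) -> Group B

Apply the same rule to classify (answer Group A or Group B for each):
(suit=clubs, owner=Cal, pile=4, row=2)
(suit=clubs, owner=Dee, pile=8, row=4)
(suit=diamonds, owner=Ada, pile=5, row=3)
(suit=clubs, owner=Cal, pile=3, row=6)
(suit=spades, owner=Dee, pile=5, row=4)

All 'Group A' examples share one property — pile ≤ 5 AND row ≤ 5 — and every 'Group B' example lacks it.

Group A, Group B, Group A, Group B, Group A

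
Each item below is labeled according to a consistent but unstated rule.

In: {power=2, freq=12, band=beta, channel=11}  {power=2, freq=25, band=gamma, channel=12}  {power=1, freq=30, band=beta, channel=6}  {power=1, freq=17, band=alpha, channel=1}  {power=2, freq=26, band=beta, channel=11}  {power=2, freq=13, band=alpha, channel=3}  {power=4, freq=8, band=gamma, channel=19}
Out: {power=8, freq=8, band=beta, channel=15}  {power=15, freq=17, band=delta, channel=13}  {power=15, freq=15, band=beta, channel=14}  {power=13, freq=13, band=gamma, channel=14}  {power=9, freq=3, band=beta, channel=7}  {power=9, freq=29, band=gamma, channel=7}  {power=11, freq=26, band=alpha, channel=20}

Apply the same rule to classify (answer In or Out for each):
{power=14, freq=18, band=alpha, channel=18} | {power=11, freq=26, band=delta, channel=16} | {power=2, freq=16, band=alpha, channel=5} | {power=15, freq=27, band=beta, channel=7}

A rule that fits every label: power ≤ 4 — true of each 'In' example, false of each 'Out' one.
Out: {power=14, freq=18, band=alpha, channel=18}, since power = 14.
Out: {power=11, freq=26, band=delta, channel=16}, since power = 11.
In: {power=2, freq=16, band=alpha, channel=5}, since power = 2.
Out: {power=15, freq=27, band=beta, channel=7}, since power = 15.

Out, Out, In, Out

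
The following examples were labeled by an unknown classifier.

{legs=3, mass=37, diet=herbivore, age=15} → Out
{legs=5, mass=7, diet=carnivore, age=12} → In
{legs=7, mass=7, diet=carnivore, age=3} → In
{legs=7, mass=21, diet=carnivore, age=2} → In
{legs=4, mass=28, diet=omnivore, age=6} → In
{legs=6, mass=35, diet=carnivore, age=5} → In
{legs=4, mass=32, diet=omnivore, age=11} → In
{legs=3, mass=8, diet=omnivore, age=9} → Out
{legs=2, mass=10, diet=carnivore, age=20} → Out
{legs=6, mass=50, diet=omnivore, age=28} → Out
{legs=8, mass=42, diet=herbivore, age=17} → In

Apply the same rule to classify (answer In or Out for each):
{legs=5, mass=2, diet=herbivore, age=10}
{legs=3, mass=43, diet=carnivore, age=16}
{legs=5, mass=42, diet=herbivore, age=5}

In, Out, In

The rule appears to be: legs ≥ 4 AND age ≤ 17.
{legs=5, mass=2, diet=herbivore, age=10} → legs = 5, age = 10 → In.
{legs=3, mass=43, diet=carnivore, age=16} → legs = 3, age = 16 → Out.
{legs=5, mass=42, diet=herbivore, age=5} → legs = 5, age = 5 → In.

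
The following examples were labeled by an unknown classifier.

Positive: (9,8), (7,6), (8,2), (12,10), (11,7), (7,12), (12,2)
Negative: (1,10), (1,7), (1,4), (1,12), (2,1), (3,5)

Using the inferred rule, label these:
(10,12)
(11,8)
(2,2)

Positive, Positive, Negative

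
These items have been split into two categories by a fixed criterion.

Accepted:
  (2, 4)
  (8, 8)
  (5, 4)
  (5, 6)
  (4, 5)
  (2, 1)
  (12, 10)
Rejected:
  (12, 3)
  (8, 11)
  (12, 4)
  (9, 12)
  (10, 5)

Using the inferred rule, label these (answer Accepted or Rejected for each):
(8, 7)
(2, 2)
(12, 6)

The distinguishing property — |first − second| ≤ 2 — holds for all the 'Accepted' cases and none of the 'Rejected' cases.

Accepted, Accepted, Rejected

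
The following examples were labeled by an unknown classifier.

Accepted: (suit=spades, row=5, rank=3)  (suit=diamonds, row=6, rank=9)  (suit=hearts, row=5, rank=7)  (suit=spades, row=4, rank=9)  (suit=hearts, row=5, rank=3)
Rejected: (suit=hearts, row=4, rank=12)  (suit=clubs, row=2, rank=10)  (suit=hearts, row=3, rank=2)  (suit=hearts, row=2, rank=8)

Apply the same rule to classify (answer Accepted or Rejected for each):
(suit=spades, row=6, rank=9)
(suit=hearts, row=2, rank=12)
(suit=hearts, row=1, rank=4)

The pattern is that an item is 'Accepted' exactly when: rank is odd.
(suit=spades, row=6, rank=9) → rank = 9 → Accepted. (suit=hearts, row=2, rank=12) → rank = 12 → Rejected. (suit=hearts, row=1, rank=4) → rank = 4 → Rejected.

Accepted, Rejected, Rejected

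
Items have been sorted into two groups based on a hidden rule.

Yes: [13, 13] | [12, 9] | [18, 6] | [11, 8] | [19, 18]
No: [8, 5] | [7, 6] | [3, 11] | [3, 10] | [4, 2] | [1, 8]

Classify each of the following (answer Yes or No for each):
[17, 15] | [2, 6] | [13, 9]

Yes, No, Yes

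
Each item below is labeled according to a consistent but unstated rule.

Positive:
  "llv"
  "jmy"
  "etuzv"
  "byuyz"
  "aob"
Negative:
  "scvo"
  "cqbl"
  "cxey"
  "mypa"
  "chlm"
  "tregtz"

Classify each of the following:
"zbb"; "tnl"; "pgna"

Looking at the examples, the only property every 'Positive' case has and every 'Negative' case lacks is: odd length.

Positive, Positive, Negative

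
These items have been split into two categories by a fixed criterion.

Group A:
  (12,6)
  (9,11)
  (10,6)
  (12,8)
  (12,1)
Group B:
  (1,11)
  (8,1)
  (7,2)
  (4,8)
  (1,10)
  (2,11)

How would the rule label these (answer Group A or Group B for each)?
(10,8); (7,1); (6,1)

Group A, Group B, Group B

The rule appears to be: first ≥ 9.
(10,8) → first 10 → Group A. (7,1) → first 7 → Group B. (6,1) → first 6 → Group B.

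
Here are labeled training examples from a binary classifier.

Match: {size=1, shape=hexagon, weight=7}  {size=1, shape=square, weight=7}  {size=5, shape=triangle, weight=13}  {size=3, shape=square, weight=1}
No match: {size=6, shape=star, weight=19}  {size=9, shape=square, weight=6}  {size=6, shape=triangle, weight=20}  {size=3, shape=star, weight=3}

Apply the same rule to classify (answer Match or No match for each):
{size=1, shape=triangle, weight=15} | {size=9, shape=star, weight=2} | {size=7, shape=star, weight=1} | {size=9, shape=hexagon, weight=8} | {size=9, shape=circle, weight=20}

The simplest hypothesis consistent with all the labels is: weight ≠ 3 AND size ≤ 5.
{size=1, shape=triangle, weight=15}: weight = 15, size = 1, has this property → Match.
{size=9, shape=star, weight=2}: weight = 2, size = 9, does not pass → No match.
{size=7, shape=star, weight=1}: weight = 1, size = 7, does not pass → No match.
{size=9, shape=hexagon, weight=8}: weight = 8, size = 9, does not pass → No match.
{size=9, shape=circle, weight=20}: weight = 20, size = 9, does not pass → No match.

Match, No match, No match, No match, No match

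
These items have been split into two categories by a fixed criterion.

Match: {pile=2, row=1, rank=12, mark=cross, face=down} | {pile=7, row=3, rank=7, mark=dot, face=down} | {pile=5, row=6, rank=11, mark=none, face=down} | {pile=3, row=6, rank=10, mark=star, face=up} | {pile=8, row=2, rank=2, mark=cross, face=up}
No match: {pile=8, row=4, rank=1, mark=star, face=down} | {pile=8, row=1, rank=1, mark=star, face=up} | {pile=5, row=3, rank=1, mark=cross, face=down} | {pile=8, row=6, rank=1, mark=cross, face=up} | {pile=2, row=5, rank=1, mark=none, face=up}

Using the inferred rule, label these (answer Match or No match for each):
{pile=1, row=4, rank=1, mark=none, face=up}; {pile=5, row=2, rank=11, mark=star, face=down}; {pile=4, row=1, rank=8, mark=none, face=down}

No match, Match, Match

The rule appears to be: rank ≥ 2.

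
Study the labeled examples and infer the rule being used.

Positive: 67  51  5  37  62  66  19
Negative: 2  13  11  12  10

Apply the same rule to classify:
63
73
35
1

The common property of the 'Positive' items is: digit sum ≥ 5. No 'Negative' item has it.

Positive, Positive, Positive, Negative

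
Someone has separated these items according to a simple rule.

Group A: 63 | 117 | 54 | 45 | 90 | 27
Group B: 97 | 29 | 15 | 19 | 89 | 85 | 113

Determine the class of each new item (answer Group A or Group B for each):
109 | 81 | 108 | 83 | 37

The pattern is that an item is 'Group A' exactly when: multiple of 9.

Group B, Group A, Group A, Group B, Group B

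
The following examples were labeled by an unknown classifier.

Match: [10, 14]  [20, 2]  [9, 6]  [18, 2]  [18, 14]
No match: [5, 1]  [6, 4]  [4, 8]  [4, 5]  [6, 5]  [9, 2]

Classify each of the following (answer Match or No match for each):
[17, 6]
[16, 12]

The common property of the 'Match' items is: sum ≥ 15. No 'No match' item has it.
[17, 6]: 17+6 = 23 — matches, so Match. [16, 12]: 16+12 = 28 — matches, so Match.

Match, Match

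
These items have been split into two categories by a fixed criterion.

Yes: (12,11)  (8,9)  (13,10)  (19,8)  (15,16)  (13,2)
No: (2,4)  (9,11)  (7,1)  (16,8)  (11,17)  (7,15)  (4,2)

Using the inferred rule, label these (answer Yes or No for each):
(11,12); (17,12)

Rule: sum is odd. This holds for each 'Yes' example and fails for each 'No' one.
Yes: (11,12), since 11+12 = 23.
Yes: (17,12), since 17+12 = 29.

Yes, Yes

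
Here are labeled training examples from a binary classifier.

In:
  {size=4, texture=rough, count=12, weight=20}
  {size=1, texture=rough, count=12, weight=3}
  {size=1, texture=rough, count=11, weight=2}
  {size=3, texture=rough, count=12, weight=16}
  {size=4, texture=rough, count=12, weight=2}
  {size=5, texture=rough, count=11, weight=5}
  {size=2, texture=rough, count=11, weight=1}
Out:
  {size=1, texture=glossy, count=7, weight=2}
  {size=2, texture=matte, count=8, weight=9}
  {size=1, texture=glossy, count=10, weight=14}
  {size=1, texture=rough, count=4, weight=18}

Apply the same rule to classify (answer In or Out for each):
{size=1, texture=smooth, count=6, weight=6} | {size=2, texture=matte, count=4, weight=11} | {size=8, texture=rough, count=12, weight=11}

The distinguishing property — count ≥ 11 — holds for all the 'In' cases and none of the 'Out' cases.

Out, Out, In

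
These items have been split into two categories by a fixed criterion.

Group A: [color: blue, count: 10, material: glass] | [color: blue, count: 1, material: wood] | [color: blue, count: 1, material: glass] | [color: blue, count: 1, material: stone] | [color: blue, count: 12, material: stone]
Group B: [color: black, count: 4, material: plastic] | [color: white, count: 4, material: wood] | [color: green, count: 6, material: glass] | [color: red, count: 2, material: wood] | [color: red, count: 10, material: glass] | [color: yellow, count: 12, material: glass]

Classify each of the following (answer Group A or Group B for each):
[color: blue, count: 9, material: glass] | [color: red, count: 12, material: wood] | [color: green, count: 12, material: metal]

Group A, Group B, Group B

The common property of the 'Group A' items is: color is blue. No 'Group B' item has it.
[color: blue, count: 9, material: glass]: color is blue — matches, so Group A.
[color: red, count: 12, material: wood]: color is red — fails the rule, so Group B.
[color: green, count: 12, material: metal]: color is green — fails the rule, so Group B.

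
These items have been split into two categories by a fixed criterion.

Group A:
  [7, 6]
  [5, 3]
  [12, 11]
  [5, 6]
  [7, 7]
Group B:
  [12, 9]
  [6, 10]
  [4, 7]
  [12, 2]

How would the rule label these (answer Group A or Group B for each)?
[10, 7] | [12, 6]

'Group A' ⟺ |first − second| ≤ 2.

Group B, Group B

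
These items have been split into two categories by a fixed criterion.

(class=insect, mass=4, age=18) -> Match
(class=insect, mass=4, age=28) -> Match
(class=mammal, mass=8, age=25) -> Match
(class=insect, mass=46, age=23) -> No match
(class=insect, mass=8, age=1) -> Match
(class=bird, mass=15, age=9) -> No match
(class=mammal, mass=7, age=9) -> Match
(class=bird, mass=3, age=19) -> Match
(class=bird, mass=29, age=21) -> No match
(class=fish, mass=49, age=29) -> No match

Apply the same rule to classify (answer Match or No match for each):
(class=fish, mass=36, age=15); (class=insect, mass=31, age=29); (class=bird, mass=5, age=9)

'Match' ⟺ mass ≤ 8.
(class=fish, mass=36, age=15) — mass = 36, hence No match.
(class=insect, mass=31, age=29) — mass = 31, hence No match.
(class=bird, mass=5, age=9) — mass = 5, hence Match.

No match, No match, Match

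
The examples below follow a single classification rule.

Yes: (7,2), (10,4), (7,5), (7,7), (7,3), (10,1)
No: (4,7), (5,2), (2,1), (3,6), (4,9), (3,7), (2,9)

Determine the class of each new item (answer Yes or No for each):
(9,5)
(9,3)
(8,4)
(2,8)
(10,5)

The rule appears to be: first ≥ 6.

Yes, Yes, Yes, No, Yes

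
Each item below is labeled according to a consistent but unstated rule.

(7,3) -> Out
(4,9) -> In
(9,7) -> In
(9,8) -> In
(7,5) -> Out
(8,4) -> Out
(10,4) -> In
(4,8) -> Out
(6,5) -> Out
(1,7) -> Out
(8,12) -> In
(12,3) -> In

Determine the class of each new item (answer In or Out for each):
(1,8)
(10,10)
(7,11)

Out, In, In

The common property of the 'In' items is: sum ≥ 13. No 'Out' item has it.
Out: (1,8), since 1+8 = 9. In: (10,10), since 10+10 = 20. In: (7,11), since 7+11 = 18.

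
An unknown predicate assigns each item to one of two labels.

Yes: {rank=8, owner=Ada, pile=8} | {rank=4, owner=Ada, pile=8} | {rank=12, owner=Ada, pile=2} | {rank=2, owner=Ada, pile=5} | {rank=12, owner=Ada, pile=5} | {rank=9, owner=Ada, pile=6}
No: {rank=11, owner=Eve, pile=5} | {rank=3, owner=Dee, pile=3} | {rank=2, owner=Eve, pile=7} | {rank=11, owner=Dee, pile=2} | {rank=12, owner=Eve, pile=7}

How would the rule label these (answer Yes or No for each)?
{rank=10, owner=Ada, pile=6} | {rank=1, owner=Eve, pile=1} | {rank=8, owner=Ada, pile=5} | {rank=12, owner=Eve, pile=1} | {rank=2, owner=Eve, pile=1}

'Yes' ⟺ owner is Ada.
{rank=10, owner=Ada, pile=6} → owner is Ada → Yes. {rank=1, owner=Eve, pile=1} → owner is Eve → No. {rank=8, owner=Ada, pile=5} → owner is Ada → Yes. {rank=12, owner=Eve, pile=1} → owner is Eve → No. {rank=2, owner=Eve, pile=1} → owner is Eve → No.

Yes, No, Yes, No, No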